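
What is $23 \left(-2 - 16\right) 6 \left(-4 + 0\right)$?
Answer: $9936$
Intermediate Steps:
$23 \left(-2 - 16\right) 6 \left(-4 + 0\right) = 23 \left(-18\right) 6 \left(-4\right) = \left(-414\right) \left(-24\right) = 9936$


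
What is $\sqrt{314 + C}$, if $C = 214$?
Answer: $4 \sqrt{33} \approx 22.978$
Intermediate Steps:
$\sqrt{314 + C} = \sqrt{314 + 214} = \sqrt{528} = 4 \sqrt{33}$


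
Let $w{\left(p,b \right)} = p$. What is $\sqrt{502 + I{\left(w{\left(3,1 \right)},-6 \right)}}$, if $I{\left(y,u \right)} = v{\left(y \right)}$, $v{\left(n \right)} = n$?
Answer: $\sqrt{505} \approx 22.472$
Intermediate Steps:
$I{\left(y,u \right)} = y$
$\sqrt{502 + I{\left(w{\left(3,1 \right)},-6 \right)}} = \sqrt{502 + 3} = \sqrt{505}$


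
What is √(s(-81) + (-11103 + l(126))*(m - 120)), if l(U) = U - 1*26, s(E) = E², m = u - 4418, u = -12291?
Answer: 4*√11573503 ≈ 13608.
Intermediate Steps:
m = -16709 (m = -12291 - 4418 = -16709)
l(U) = -26 + U (l(U) = U - 26 = -26 + U)
√(s(-81) + (-11103 + l(126))*(m - 120)) = √((-81)² + (-11103 + (-26 + 126))*(-16709 - 120)) = √(6561 + (-11103 + 100)*(-16829)) = √(6561 - 11003*(-16829)) = √(6561 + 185169487) = √185176048 = 4*√11573503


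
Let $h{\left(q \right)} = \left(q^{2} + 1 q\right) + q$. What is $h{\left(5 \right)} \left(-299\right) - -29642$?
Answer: $19177$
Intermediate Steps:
$h{\left(q \right)} = q^{2} + 2 q$ ($h{\left(q \right)} = \left(q^{2} + q\right) + q = \left(q + q^{2}\right) + q = q^{2} + 2 q$)
$h{\left(5 \right)} \left(-299\right) - -29642 = 5 \left(2 + 5\right) \left(-299\right) - -29642 = 5 \cdot 7 \left(-299\right) + 29642 = 35 \left(-299\right) + 29642 = -10465 + 29642 = 19177$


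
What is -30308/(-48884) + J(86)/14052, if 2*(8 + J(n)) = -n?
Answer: 35282911/57243164 ≈ 0.61637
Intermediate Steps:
J(n) = -8 - n/2 (J(n) = -8 + (-n)/2 = -8 - n/2)
-30308/(-48884) + J(86)/14052 = -30308/(-48884) + (-8 - 1/2*86)/14052 = -30308*(-1/48884) + (-8 - 43)*(1/14052) = 7577/12221 - 51*1/14052 = 7577/12221 - 17/4684 = 35282911/57243164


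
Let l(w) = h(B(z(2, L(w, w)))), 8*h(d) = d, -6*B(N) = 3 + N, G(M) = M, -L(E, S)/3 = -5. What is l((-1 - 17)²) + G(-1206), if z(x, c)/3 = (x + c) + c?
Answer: -19329/16 ≈ -1208.1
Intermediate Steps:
L(E, S) = 15 (L(E, S) = -3*(-5) = 15)
z(x, c) = 3*x + 6*c (z(x, c) = 3*((x + c) + c) = 3*((c + x) + c) = 3*(x + 2*c) = 3*x + 6*c)
B(N) = -½ - N/6 (B(N) = -(3 + N)/6 = -½ - N/6)
h(d) = d/8
l(w) = -33/16 (l(w) = (-½ - (3*2 + 6*15)/6)/8 = (-½ - (6 + 90)/6)/8 = (-½ - ⅙*96)/8 = (-½ - 16)/8 = (⅛)*(-33/2) = -33/16)
l((-1 - 17)²) + G(-1206) = -33/16 - 1206 = -19329/16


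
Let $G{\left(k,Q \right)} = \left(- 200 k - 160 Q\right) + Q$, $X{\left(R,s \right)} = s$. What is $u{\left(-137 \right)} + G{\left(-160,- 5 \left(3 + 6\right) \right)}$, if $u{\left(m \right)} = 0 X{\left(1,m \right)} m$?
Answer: $39155$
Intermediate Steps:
$u{\left(m \right)} = 0$ ($u{\left(m \right)} = 0 m m = 0 m = 0$)
$G{\left(k,Q \right)} = - 200 k - 159 Q$
$u{\left(-137 \right)} + G{\left(-160,- 5 \left(3 + 6\right) \right)} = 0 - \left(-32000 + 159 \left(- 5 \left(3 + 6\right)\right)\right) = 0 + \left(32000 - 159 \left(\left(-5\right) 9\right)\right) = 0 + \left(32000 - -7155\right) = 0 + \left(32000 + 7155\right) = 0 + 39155 = 39155$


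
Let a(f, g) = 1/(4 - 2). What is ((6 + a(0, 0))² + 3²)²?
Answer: 42025/16 ≈ 2626.6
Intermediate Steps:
a(f, g) = ½ (a(f, g) = 1/2 = ½)
((6 + a(0, 0))² + 3²)² = ((6 + ½)² + 3²)² = ((13/2)² + 9)² = (169/4 + 9)² = (205/4)² = 42025/16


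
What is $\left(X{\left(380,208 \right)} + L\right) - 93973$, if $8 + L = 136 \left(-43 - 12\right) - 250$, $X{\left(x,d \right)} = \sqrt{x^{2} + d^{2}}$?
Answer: $-101711 + 4 \sqrt{11729} \approx -1.0128 \cdot 10^{5}$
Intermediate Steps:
$X{\left(x,d \right)} = \sqrt{d^{2} + x^{2}}$
$L = -7738$ ($L = -8 + \left(136 \left(-43 - 12\right) - 250\right) = -8 + \left(136 \left(-55\right) - 250\right) = -8 - 7730 = -7738$)
$\left(X{\left(380,208 \right)} + L\right) - 93973 = \left(\sqrt{208^{2} + 380^{2}} - 7738\right) - 93973 = \left(\sqrt{43264 + 144400} - 7738\right) - 93973 = \left(\sqrt{187664} - 7738\right) - 93973 = \left(4 \sqrt{11729} - 7738\right) - 93973 = \left(-7738 + 4 \sqrt{11729}\right) - 93973 = -101711 + 4 \sqrt{11729}$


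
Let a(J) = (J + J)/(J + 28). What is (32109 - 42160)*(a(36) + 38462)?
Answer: -3092742955/8 ≈ -3.8659e+8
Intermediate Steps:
a(J) = 2*J/(28 + J) (a(J) = (2*J)/(28 + J) = 2*J/(28 + J))
(32109 - 42160)*(a(36) + 38462) = (32109 - 42160)*(2*36/(28 + 36) + 38462) = -10051*(2*36/64 + 38462) = -10051*(2*36*(1/64) + 38462) = -10051*(9/8 + 38462) = -10051*307705/8 = -3092742955/8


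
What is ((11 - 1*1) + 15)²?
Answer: 625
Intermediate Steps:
((11 - 1*1) + 15)² = ((11 - 1) + 15)² = (10 + 15)² = 25² = 625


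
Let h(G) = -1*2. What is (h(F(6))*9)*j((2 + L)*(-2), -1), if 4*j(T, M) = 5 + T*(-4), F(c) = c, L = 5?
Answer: -549/2 ≈ -274.50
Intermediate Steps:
j(T, M) = 5/4 - T (j(T, M) = (5 + T*(-4))/4 = (5 - 4*T)/4 = 5/4 - T)
h(G) = -2
(h(F(6))*9)*j((2 + L)*(-2), -1) = (-2*9)*(5/4 - (2 + 5)*(-2)) = -18*(5/4 - 7*(-2)) = -18*(5/4 - 1*(-14)) = -18*(5/4 + 14) = -18*61/4 = -549/2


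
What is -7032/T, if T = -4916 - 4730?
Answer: 3516/4823 ≈ 0.72901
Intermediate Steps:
T = -9646
-7032/T = -7032/(-9646) = -7032*(-1/9646) = 3516/4823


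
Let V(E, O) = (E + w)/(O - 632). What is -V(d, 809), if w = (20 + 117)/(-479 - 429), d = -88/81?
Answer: 91001/13017996 ≈ 0.0069904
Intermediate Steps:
d = -88/81 (d = -88*1/81 = -88/81 ≈ -1.0864)
w = -137/908 (w = 137/(-908) = 137*(-1/908) = -137/908 ≈ -0.15088)
V(E, O) = (-137/908 + E)/(-632 + O) (V(E, O) = (E - 137/908)/(O - 632) = (-137/908 + E)/(-632 + O))
-V(d, 809) = -(-137/908 - 88/81)/(-632 + 809) = -(-91001)/(177*73548) = -1*(-91001/13017996) = 91001/13017996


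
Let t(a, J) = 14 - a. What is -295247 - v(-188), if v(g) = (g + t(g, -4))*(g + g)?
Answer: -289983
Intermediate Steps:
v(g) = 28*g (v(g) = (g + (14 - g))*(g + g) = 14*(2*g) = 28*g)
-295247 - v(-188) = -295247 - 28*(-188) = -295247 - 1*(-5264) = -295247 + 5264 = -289983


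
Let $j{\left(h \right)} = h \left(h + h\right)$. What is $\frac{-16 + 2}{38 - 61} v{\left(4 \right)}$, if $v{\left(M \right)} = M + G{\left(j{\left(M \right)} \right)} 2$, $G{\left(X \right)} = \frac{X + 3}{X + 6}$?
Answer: $\frac{1554}{437} \approx 3.5561$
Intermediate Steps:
$j{\left(h \right)} = 2 h^{2}$ ($j{\left(h \right)} = h 2 h = 2 h^{2}$)
$G{\left(X \right)} = \frac{3 + X}{6 + X}$
$v{\left(M \right)} = M + \frac{2 \left(3 + 2 M^{2}\right)}{6 + 2 M^{2}}$ ($v{\left(M \right)} = M + \frac{3 + 2 M^{2}}{6 + 2 M^{2}} \cdot 2 = M + \frac{2 \left(3 + 2 M^{2}\right)}{6 + 2 M^{2}}$)
$\frac{-16 + 2}{38 - 61} v{\left(4 \right)} = \frac{-16 + 2}{38 - 61} \frac{3 + 2 \cdot 4^{2} + 4 \left(3 + 4^{2}\right)}{3 + 4^{2}} = - \frac{14}{-23} \frac{3 + 2 \cdot 16 + 4 \left(3 + 16\right)}{3 + 16} = \left(-14\right) \left(- \frac{1}{23}\right) \frac{3 + 32 + 4 \cdot 19}{19} = \frac{14 \frac{3 + 32 + 76}{19}}{23} = \frac{14 \cdot \frac{1}{19} \cdot 111}{23} = \frac{14}{23} \cdot \frac{111}{19} = \frac{1554}{437}$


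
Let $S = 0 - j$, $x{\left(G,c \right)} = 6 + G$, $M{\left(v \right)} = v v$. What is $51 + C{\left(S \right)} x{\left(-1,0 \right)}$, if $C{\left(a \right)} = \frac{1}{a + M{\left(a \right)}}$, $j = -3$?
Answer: $\frac{617}{12} \approx 51.417$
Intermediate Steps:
$M{\left(v \right)} = v^{2}$
$S = 3$ ($S = 0 - -3 = 0 + 3 = 3$)
$C{\left(a \right)} = \frac{1}{a + a^{2}}$
$51 + C{\left(S \right)} x{\left(-1,0 \right)} = 51 + \frac{1}{3 \left(1 + 3\right)} \left(6 - 1\right) = 51 + \frac{1}{3 \cdot 4} \cdot 5 = 51 + \frac{1}{3} \cdot \frac{1}{4} \cdot 5 = 51 + \frac{1}{12} \cdot 5 = 51 + \frac{5}{12} = \frac{617}{12}$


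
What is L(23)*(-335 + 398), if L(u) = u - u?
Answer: 0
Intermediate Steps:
L(u) = 0
L(23)*(-335 + 398) = 0*(-335 + 398) = 0*63 = 0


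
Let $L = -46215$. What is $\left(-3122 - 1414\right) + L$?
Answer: $-50751$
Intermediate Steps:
$\left(-3122 - 1414\right) + L = \left(-3122 - 1414\right) - 46215 = -4536 - 46215 = -50751$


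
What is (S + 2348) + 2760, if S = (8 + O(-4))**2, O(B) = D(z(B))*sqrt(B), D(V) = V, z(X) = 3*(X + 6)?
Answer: 5028 + 192*I ≈ 5028.0 + 192.0*I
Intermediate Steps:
z(X) = 18 + 3*X (z(X) = 3*(6 + X) = 18 + 3*X)
O(B) = sqrt(B)*(18 + 3*B) (O(B) = (18 + 3*B)*sqrt(B) = sqrt(B)*(18 + 3*B))
S = (8 + 12*I)**2 (S = (8 + 3*sqrt(-4)*(6 - 4))**2 = (8 + 3*(2*I)*2)**2 = (8 + 12*I)**2 ≈ -80.0 + 192.0*I)
(S + 2348) + 2760 = ((-80 + 192*I) + 2348) + 2760 = (2268 + 192*I) + 2760 = 5028 + 192*I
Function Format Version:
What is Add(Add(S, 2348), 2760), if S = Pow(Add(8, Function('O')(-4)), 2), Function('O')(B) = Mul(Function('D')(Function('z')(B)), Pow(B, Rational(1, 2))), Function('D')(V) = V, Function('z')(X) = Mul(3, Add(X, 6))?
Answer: Add(5028, Mul(192, I)) ≈ Add(5028.0, Mul(192.00, I))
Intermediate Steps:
Function('z')(X) = Add(18, Mul(3, X)) (Function('z')(X) = Mul(3, Add(6, X)) = Add(18, Mul(3, X)))
Function('O')(B) = Mul(Pow(B, Rational(1, 2)), Add(18, Mul(3, B))) (Function('O')(B) = Mul(Add(18, Mul(3, B)), Pow(B, Rational(1, 2))) = Mul(Pow(B, Rational(1, 2)), Add(18, Mul(3, B))))
S = Pow(Add(8, Mul(12, I)), 2) (S = Pow(Add(8, Mul(3, Pow(-4, Rational(1, 2)), Add(6, -4))), 2) = Pow(Add(8, Mul(3, Mul(2, I), 2)), 2) = Pow(Add(8, Mul(12, I)), 2) ≈ Add(-80.000, Mul(192.00, I)))
Add(Add(S, 2348), 2760) = Add(Add(Add(-80, Mul(192, I)), 2348), 2760) = Add(Add(2268, Mul(192, I)), 2760) = Add(5028, Mul(192, I))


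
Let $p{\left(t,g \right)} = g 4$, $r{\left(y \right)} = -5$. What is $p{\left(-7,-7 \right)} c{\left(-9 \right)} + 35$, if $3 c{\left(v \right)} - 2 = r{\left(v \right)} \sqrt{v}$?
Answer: $\frac{49}{3} + 140 i \approx 16.333 + 140.0 i$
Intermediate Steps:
$c{\left(v \right)} = \frac{2}{3} - \frac{5 \sqrt{v}}{3}$ ($c{\left(v \right)} = \frac{2}{3} + \frac{\left(-5\right) \sqrt{v}}{3} = \frac{2}{3} - \frac{5 \sqrt{v}}{3}$)
$p{\left(t,g \right)} = 4 g$
$p{\left(-7,-7 \right)} c{\left(-9 \right)} + 35 = 4 \left(-7\right) \left(\frac{2}{3} - \frac{5 \sqrt{-9}}{3}\right) + 35 = - 28 \left(\frac{2}{3} - \frac{5 \cdot 3 i}{3}\right) + 35 = - 28 \left(\frac{2}{3} - 5 i\right) + 35 = \left(- \frac{56}{3} + 140 i\right) + 35 = \frac{49}{3} + 140 i$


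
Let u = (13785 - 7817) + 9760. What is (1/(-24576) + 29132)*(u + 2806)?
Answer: 2211563467759/4096 ≈ 5.3993e+8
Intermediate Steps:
u = 15728 (u = 5968 + 9760 = 15728)
(1/(-24576) + 29132)*(u + 2806) = (1/(-24576) + 29132)*(15728 + 2806) = (-1/24576 + 29132)*18534 = (715948031/24576)*18534 = 2211563467759/4096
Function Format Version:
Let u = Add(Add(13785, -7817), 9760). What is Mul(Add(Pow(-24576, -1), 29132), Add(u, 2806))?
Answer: Rational(2211563467759, 4096) ≈ 5.3993e+8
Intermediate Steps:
u = 15728 (u = Add(5968, 9760) = 15728)
Mul(Add(Pow(-24576, -1), 29132), Add(u, 2806)) = Mul(Add(Pow(-24576, -1), 29132), Add(15728, 2806)) = Mul(Add(Rational(-1, 24576), 29132), 18534) = Mul(Rational(715948031, 24576), 18534) = Rational(2211563467759, 4096)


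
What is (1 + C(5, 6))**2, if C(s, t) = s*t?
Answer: 961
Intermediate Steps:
(1 + C(5, 6))**2 = (1 + 5*6)**2 = (1 + 30)**2 = 31**2 = 961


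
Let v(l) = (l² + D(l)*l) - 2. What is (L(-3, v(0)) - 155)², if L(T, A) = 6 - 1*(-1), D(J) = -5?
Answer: 21904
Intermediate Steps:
v(l) = -2 + l² - 5*l (v(l) = (l² - 5*l) - 2 = -2 + l² - 5*l)
L(T, A) = 7 (L(T, A) = 6 + 1 = 7)
(L(-3, v(0)) - 155)² = (7 - 155)² = (-148)² = 21904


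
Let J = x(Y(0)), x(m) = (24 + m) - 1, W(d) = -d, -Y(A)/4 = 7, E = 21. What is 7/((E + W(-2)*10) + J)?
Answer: 7/36 ≈ 0.19444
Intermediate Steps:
Y(A) = -28 (Y(A) = -4*7 = -28)
x(m) = 23 + m
J = -5 (J = 23 - 28 = -5)
7/((E + W(-2)*10) + J) = 7/((21 - 1*(-2)*10) - 5) = 7/((21 + 2*10) - 5) = 7/((21 + 20) - 5) = 7/(41 - 5) = 7/36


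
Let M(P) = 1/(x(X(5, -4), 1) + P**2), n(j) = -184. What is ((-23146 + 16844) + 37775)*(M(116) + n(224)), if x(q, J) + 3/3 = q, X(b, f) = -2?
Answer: -77906722023/13453 ≈ -5.7910e+6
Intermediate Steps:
x(q, J) = -1 + q
M(P) = 1/(-3 + P**2) (M(P) = 1/((-1 - 2) + P**2) = 1/(-3 + P**2))
((-23146 + 16844) + 37775)*(M(116) + n(224)) = ((-23146 + 16844) + 37775)*(1/(-3 + 116**2) - 184) = (-6302 + 37775)*(1/(-3 + 13456) - 184) = 31473*(1/13453 - 184) = 31473*(-2475351/13453) = -77906722023/13453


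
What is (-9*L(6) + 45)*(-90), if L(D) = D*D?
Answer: 25110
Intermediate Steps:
L(D) = D²
(-9*L(6) + 45)*(-90) = (-9*6² + 45)*(-90) = (-9*36 + 45)*(-90) = (-324 + 45)*(-90) = -279*(-90) = 25110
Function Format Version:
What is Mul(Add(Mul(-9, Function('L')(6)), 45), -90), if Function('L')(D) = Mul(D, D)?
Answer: 25110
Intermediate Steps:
Function('L')(D) = Pow(D, 2)
Mul(Add(Mul(-9, Function('L')(6)), 45), -90) = Mul(Add(Mul(-9, Pow(6, 2)), 45), -90) = Mul(Add(Mul(-9, 36), 45), -90) = Mul(Add(-324, 45), -90) = Mul(-279, -90) = 25110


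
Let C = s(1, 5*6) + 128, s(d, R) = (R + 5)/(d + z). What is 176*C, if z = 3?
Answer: 24068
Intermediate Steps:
s(d, R) = (5 + R)/(3 + d) (s(d, R) = (R + 5)/(d + 3) = (5 + R)/(3 + d))
C = 547/4 (C = (5 + 5*6)/(3 + 1) + 128 = (5 + 30)/4 + 128 = (¼)*35 + 128 = 35/4 + 128 = 547/4 ≈ 136.75)
176*C = 176*(547/4) = 24068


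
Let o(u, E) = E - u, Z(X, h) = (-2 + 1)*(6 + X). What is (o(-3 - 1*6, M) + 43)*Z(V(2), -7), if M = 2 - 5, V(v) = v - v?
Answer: -294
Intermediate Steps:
V(v) = 0
Z(X, h) = -6 - X (Z(X, h) = -(6 + X) = -6 - X)
M = -3
(o(-3 - 1*6, M) + 43)*Z(V(2), -7) = ((-3 - (-3 - 1*6)) + 43)*(-6 - 1*0) = ((-3 - (-3 - 6)) + 43)*(-6 + 0) = ((-3 - 1*(-9)) + 43)*(-6) = ((-3 + 9) + 43)*(-6) = (6 + 43)*(-6) = 49*(-6) = -294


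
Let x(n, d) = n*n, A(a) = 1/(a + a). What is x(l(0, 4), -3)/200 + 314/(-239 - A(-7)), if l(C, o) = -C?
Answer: -4396/3345 ≈ -1.3142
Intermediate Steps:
A(a) = 1/(2*a)
x(n, d) = n²
x(l(0, 4), -3)/200 + 314/(-239 - A(-7)) = (-1*0)²/200 + 314/(-239 - 1/(2*(-7))) = 0²*(1/200) + 314/(-239 - (-1)/(2*7)) = 0*(1/200) + 314/(-239 - 1*(-1/14)) = 0 + 314/(-239 + 1/14) = 0 + 314/(-3345/14) = 0 + 314*(-14/3345) = 0 - 4396/3345 = -4396/3345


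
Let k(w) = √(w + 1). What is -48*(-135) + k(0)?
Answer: 6481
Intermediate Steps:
k(w) = √(1 + w)
-48*(-135) + k(0) = -48*(-135) + √(1 + 0) = 6480 + √1 = 6480 + 1 = 6481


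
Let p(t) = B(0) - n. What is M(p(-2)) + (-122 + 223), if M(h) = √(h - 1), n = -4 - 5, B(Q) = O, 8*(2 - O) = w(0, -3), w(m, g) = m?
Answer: 101 + √10 ≈ 104.16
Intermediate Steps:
O = 2 (O = 2 - ⅛*0 = 2 + 0 = 2)
B(Q) = 2
n = -9
p(t) = 11 (p(t) = 2 - 1*(-9) = 2 + 9 = 11)
M(h) = √(-1 + h)
M(p(-2)) + (-122 + 223) = √(-1 + 11) + (-122 + 223) = √10 + 101 = 101 + √10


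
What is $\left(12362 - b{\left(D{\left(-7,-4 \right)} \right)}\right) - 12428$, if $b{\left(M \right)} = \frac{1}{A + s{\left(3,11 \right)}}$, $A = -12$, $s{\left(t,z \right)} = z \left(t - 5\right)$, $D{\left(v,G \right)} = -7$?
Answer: $- \frac{2243}{34} \approx -65.971$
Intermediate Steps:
$s{\left(t,z \right)} = z \left(-5 + t\right)$
$b{\left(M \right)} = - \frac{1}{34}$ ($b{\left(M \right)} = \frac{1}{-12 + 11 \left(-5 + 3\right)} = \frac{1}{-12 + 11 \left(-2\right)} = \frac{1}{-12 - 22} = \frac{1}{-34} = - \frac{1}{34}$)
$\left(12362 - b{\left(D{\left(-7,-4 \right)} \right)}\right) - 12428 = \left(12362 - - \frac{1}{34}\right) - 12428 = \left(12362 + \frac{1}{34}\right) - 12428 = \frac{420309}{34} - 12428 = - \frac{2243}{34}$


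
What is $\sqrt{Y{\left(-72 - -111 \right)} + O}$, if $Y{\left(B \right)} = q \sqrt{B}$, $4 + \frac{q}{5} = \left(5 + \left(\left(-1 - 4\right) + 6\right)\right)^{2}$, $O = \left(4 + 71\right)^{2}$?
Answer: $\sqrt{5625 + 160 \sqrt{39}} \approx 81.389$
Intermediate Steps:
$O = 5625$ ($O = 75^{2} = 5625$)
$q = 160$ ($q = -20 + 5 \left(5 + \left(\left(-1 - 4\right) + 6\right)\right)^{2} = -20 + 5 \left(5 + \left(-5 + 6\right)\right)^{2} = -20 + 5 \left(5 + 1\right)^{2} = -20 + 5 \cdot 6^{2} = -20 + 5 \cdot 36 = -20 + 180 = 160$)
$Y{\left(B \right)} = 160 \sqrt{B}$
$\sqrt{Y{\left(-72 - -111 \right)} + O} = \sqrt{160 \sqrt{-72 - -111} + 5625} = \sqrt{160 \sqrt{-72 + 111} + 5625} = \sqrt{160 \sqrt{39} + 5625} = \sqrt{5625 + 160 \sqrt{39}}$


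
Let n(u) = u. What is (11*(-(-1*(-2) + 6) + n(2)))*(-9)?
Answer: 594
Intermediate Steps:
(11*(-(-1*(-2) + 6) + n(2)))*(-9) = (11*(-(-1*(-2) + 6) + 2))*(-9) = (11*(-(2 + 6) + 2))*(-9) = (11*(-1*8 + 2))*(-9) = (11*(-8 + 2))*(-9) = (11*(-6))*(-9) = -66*(-9) = 594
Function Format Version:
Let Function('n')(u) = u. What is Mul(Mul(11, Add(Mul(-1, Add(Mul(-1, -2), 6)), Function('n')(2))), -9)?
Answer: 594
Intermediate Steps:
Mul(Mul(11, Add(Mul(-1, Add(Mul(-1, -2), 6)), Function('n')(2))), -9) = Mul(Mul(11, Add(Mul(-1, Add(Mul(-1, -2), 6)), 2)), -9) = Mul(Mul(11, Add(Mul(-1, Add(2, 6)), 2)), -9) = Mul(Mul(11, Add(Mul(-1, 8), 2)), -9) = Mul(Mul(11, Add(-8, 2)), -9) = Mul(Mul(11, -6), -9) = Mul(-66, -9) = 594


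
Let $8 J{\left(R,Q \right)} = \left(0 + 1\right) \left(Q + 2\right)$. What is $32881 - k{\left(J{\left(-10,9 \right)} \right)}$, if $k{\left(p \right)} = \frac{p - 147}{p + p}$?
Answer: $\frac{724547}{22} \approx 32934.0$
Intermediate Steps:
$J{\left(R,Q \right)} = \frac{1}{4} + \frac{Q}{8}$ ($J{\left(R,Q \right)} = \frac{\left(0 + 1\right) \left(Q + 2\right)}{8} = \frac{1 \left(2 + Q\right)}{8} = \frac{2 + Q}{8} = \frac{1}{4} + \frac{Q}{8}$)
$k{\left(p \right)} = \frac{-147 + p}{2 p}$
$32881 - k{\left(J{\left(-10,9 \right)} \right)} = 32881 - \frac{-147 + \left(\frac{1}{4} + \frac{1}{8} \cdot 9\right)}{2 \left(\frac{1}{4} + \frac{1}{8} \cdot 9\right)} = 32881 - \frac{-147 + \left(\frac{1}{4} + \frac{9}{8}\right)}{2 \left(\frac{1}{4} + \frac{9}{8}\right)} = 32881 - \frac{-147 + \frac{11}{8}}{2 \cdot \frac{11}{8}} = 32881 - \frac{1}{2} \cdot \frac{8}{11} \left(- \frac{1165}{8}\right) = 32881 - - \frac{1165}{22} = 32881 + \frac{1165}{22} = \frac{724547}{22}$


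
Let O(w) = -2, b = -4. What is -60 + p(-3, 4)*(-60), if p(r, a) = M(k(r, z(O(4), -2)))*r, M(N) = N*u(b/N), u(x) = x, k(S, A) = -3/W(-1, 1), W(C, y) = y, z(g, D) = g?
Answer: -780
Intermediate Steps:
k(S, A) = -3 (k(S, A) = -3/1 = -3*1 = -3)
M(N) = -4 (M(N) = N*(-4/N) = -4)
p(r, a) = -4*r
-60 + p(-3, 4)*(-60) = -60 - 4*(-3)*(-60) = -60 + 12*(-60) = -60 - 720 = -780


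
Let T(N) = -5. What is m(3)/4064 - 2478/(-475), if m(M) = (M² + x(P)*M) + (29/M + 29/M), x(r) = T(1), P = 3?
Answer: 3778847/723900 ≈ 5.2201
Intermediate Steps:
x(r) = -5
m(M) = M² - 5*M + 58/M (m(M) = (M² - 5*M) + (29/M + 29/M) = (M² - 5*M) + 58/M = M² - 5*M + 58/M)
m(3)/4064 - 2478/(-475) = ((58 + 3²*(-5 + 3))/3)/4064 - 2478/(-475) = ((58 + 9*(-2))/3)*(1/4064) - 2478*(-1/475) = ((58 - 18)/3)*(1/4064) + 2478/475 = ((⅓)*40)*(1/4064) + 2478/475 = (40/3)*(1/4064) + 2478/475 = 5/1524 + 2478/475 = 3778847/723900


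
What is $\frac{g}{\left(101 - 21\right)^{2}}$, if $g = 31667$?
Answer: $\frac{31667}{6400} \approx 4.948$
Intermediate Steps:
$\frac{g}{\left(101 - 21\right)^{2}} = \frac{31667}{\left(101 - 21\right)^{2}} = \frac{31667}{80^{2}} = \frac{31667}{6400}$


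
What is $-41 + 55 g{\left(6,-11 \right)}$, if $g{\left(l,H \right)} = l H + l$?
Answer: $-3341$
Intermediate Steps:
$g{\left(l,H \right)} = l + H l$ ($g{\left(l,H \right)} = H l + l = l + H l$)
$-41 + 55 g{\left(6,-11 \right)} = -41 + 55 \cdot 6 \left(1 - 11\right) = -41 + 55 \cdot 6 \left(-10\right) = -41 + 55 \left(-60\right) = -41 - 3300 = -3341$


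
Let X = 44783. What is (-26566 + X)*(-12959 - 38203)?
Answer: -932018154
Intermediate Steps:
(-26566 + X)*(-12959 - 38203) = (-26566 + 44783)*(-12959 - 38203) = 18217*(-51162) = -932018154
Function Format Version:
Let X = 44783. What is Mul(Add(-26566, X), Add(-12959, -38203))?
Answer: -932018154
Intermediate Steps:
Mul(Add(-26566, X), Add(-12959, -38203)) = Mul(Add(-26566, 44783), Add(-12959, -38203)) = Mul(18217, -51162) = -932018154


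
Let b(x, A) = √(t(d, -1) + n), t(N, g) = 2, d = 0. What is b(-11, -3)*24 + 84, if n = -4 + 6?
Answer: 132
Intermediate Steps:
n = 2
b(x, A) = 2 (b(x, A) = √(2 + 2) = √4 = 2)
b(-11, -3)*24 + 84 = 2*24 + 84 = 48 + 84 = 132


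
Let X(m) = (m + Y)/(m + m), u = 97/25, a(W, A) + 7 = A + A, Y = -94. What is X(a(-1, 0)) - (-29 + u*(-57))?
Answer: 90081/350 ≈ 257.37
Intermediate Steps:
a(W, A) = -7 + 2*A (a(W, A) = -7 + (A + A) = -7 + 2*A)
u = 97/25 (u = 97*(1/25) = 97/25 ≈ 3.8800)
X(m) = (-94 + m)/(2*m) (X(m) = (m - 94)/(m + m) = (-94 + m)/((2*m)) = (-94 + m)*(1/(2*m)) = (-94 + m)/(2*m))
X(a(-1, 0)) - (-29 + u*(-57)) = (-94 + (-7 + 2*0))/(2*(-7 + 2*0)) - (-29 + (97/25)*(-57)) = (-94 + (-7 + 0))/(2*(-7 + 0)) - (-29 - 5529/25) = (1/2)*(-94 - 7)/(-7) - 1*(-6254/25) = (1/2)*(-1/7)*(-101) + 6254/25 = 101/14 + 6254/25 = 90081/350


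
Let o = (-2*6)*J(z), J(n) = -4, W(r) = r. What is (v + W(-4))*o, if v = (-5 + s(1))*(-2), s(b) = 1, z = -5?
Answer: 192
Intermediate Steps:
v = 8 (v = (-5 + 1)*(-2) = -4*(-2) = 8)
o = 48 (o = -2*6*(-4) = -12*(-4) = 48)
(v + W(-4))*o = (8 - 4)*48 = 4*48 = 192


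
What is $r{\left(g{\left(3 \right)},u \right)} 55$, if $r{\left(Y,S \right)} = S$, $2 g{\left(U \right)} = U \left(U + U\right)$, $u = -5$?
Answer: $-275$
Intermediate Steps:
$g{\left(U \right)} = U^{2}$ ($g{\left(U \right)} = \frac{U \left(U + U\right)}{2} = \frac{U 2 U}{2} = \frac{2 U^{2}}{2} = U^{2}$)
$r{\left(g{\left(3 \right)},u \right)} 55 = \left(-5\right) 55 = -275$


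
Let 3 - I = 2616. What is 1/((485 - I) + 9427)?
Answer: 1/12525 ≈ 7.9840e-5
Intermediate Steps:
I = -2613 (I = 3 - 1*2616 = 3 - 2616 = -2613)
1/((485 - I) + 9427) = 1/((485 - 1*(-2613)) + 9427) = 1/((485 + 2613) + 9427) = 1/(3098 + 9427) = 1/12525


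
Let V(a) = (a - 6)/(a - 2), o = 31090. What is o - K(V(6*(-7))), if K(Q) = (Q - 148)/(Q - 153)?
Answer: 51949774/1671 ≈ 31089.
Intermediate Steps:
V(a) = (-6 + a)/(-2 + a)
K(Q) = (-148 + Q)/(-153 + Q)
o - K(V(6*(-7))) = 31090 - (-148 + (-6 + 6*(-7))/(-2 + 6*(-7)))/(-153 + (-6 + 6*(-7))/(-2 + 6*(-7))) = 31090 - (-148 + (-6 - 42)/(-2 - 42))/(-153 + (-6 - 42)/(-2 - 42)) = 31090 - (-148 - 48/(-44))/(-153 - 48/(-44)) = 31090 - (-148 - 1/44*(-48))/(-153 - 1/44*(-48)) = 31090 - (-148 + 12/11)/(-153 + 12/11) = 31090 - (-1616)/((-1671/11)*11) = 31090 - (-11)*(-1616)/(1671*11) = 31090 - 1*1616/1671 = 31090 - 1616/1671 = 51949774/1671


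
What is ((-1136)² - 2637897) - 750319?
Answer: -2097720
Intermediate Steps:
((-1136)² - 2637897) - 750319 = (1290496 - 2637897) - 750319 = -1347401 - 750319 = -2097720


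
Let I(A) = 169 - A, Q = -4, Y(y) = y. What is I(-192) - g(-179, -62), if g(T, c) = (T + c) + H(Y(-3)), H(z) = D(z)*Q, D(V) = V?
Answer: 590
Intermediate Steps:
H(z) = -4*z (H(z) = z*(-4) = -4*z)
g(T, c) = 12 + T + c (g(T, c) = (T + c) - 4*(-3) = (T + c) + 12 = 12 + T + c)
I(-192) - g(-179, -62) = (169 - 1*(-192)) - (12 - 179 - 62) = (169 + 192) - 1*(-229) = 361 + 229 = 590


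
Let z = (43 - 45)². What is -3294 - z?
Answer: -3298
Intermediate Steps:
z = 4 (z = (-2)² = 4)
-3294 - z = -3294 - 1*4 = -3294 - 4 = -3298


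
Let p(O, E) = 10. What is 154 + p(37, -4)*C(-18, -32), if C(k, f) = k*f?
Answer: 5914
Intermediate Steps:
C(k, f) = f*k
154 + p(37, -4)*C(-18, -32) = 154 + 10*(-32*(-18)) = 154 + 10*576 = 154 + 5760 = 5914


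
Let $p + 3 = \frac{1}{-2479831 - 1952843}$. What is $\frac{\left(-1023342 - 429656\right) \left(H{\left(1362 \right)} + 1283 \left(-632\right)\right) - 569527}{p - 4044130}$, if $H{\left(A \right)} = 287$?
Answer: $- \frac{5220602044574429790}{17926323201643} \approx -2.9123 \cdot 10^{5}$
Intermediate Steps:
$p = - \frac{13298023}{4432674}$ ($p = -3 + \frac{1}{-2479831 - 1952843} = -3 + \frac{1}{-4432674} = -3 - \frac{1}{4432674} = - \frac{13298023}{4432674} \approx -3.0$)
$\frac{\left(-1023342 - 429656\right) \left(H{\left(1362 \right)} + 1283 \left(-632\right)\right) - 569527}{p - 4044130} = \frac{\left(-1023342 - 429656\right) \left(287 + 1283 \left(-632\right)\right) - 569527}{- \frac{13298023}{4432674} - 4044130} = \frac{- 1452998 \left(287 - 810856\right) - 569527}{- \frac{17926323201643}{4432674}} = \left(\left(-1452998\right) \left(-810569\right) - 569527\right) \left(- \frac{4432674}{17926323201643}\right) = \left(1177755135862 - 569527\right) \left(- \frac{4432674}{17926323201643}\right) = 1177754566335 \left(- \frac{4432674}{17926323201643}\right) = - \frac{5220602044574429790}{17926323201643}$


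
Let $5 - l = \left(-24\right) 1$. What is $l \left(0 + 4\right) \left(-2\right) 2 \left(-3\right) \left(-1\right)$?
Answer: $-1392$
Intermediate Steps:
$l = 29$ ($l = 5 - \left(-24\right) 1 = 5 - -24 = 5 + 24 = 29$)
$l \left(0 + 4\right) \left(-2\right) 2 \left(-3\right) \left(-1\right) = 29 \left(0 + 4\right) \left(-2\right) 2 \left(-3\right) \left(-1\right) = 29 \cdot 4 \left(-2\right) \left(\left(-6\right) \left(-1\right)\right) = 29 \left(-8\right) 6 = \left(-232\right) 6 = -1392$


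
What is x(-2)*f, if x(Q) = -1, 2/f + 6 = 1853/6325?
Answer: 12650/36097 ≈ 0.35044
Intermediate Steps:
f = -12650/36097 (f = 2/(-6 + 1853/6325) = 2/(-36097/6325) = 2*(-6325/36097) = -12650/36097 ≈ -0.35044)
x(-2)*f = -1*(-12650/36097) = 12650/36097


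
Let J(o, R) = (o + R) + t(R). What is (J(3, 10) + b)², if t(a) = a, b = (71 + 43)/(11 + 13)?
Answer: 12321/16 ≈ 770.06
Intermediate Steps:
b = 19/4 (b = 114/24 = 114*(1/24) = 19/4 ≈ 4.7500)
J(o, R) = o + 2*R (J(o, R) = (o + R) + R = (R + o) + R = o + 2*R)
(J(3, 10) + b)² = ((3 + 2*10) + 19/4)² = ((3 + 20) + 19/4)² = (23 + 19/4)² = (111/4)² = 12321/16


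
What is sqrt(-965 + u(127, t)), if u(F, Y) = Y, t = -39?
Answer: 2*I*sqrt(251) ≈ 31.686*I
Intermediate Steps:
sqrt(-965 + u(127, t)) = sqrt(-965 - 39) = sqrt(-1004) = 2*I*sqrt(251)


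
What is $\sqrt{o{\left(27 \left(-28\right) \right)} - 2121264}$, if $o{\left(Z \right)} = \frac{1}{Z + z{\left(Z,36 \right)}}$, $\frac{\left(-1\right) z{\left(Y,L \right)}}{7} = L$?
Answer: $\frac{i \sqrt{14967638791}}{84} \approx 1456.5 i$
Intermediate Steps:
$z{\left(Y,L \right)} = - 7 L$
$o{\left(Z \right)} = \frac{1}{-252 + Z}$ ($o{\left(Z \right)} = \frac{1}{Z - 252} = \frac{1}{-252 + Z}$)
$\sqrt{o{\left(27 \left(-28\right) \right)} - 2121264} = \sqrt{\frac{1}{-252 + 27 \left(-28\right)} - 2121264} = \sqrt{\frac{1}{-252 - 756} - 2121264} = \sqrt{\frac{1}{-1008} - 2121264} = \sqrt{- \frac{1}{1008} - 2121264} = \sqrt{- \frac{2138234113}{1008}} = \frac{i \sqrt{14967638791}}{84}$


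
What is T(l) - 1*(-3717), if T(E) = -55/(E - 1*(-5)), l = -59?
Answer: 200773/54 ≈ 3718.0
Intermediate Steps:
T(E) = -55/(5 + E) (T(E) = -55/(E + 5) = -55/(5 + E))
T(l) - 1*(-3717) = -55/(5 - 59) - 1*(-3717) = -55/(-54) + 3717 = -55*(-1/54) + 3717 = 55/54 + 3717 = 200773/54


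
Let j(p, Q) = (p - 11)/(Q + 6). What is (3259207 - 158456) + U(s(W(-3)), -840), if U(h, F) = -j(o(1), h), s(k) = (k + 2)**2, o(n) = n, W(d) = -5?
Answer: 9302255/3 ≈ 3.1008e+6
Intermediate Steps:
j(p, Q) = (-11 + p)/(6 + Q)
s(k) = (2 + k)**2
U(h, F) = 10/(6 + h) (U(h, F) = -(-11 + 1)/(6 + h) = -(-10)/(6 + h) = 10/(6 + h))
(3259207 - 158456) + U(s(W(-3)), -840) = (3259207 - 158456) + 10/(6 + (2 - 5)**2) = 3100751 + 10/(6 + (-3)**2) = 3100751 + 10/(6 + 9) = 3100751 + 10/15 = 3100751 + 10*(1/15) = 3100751 + 2/3 = 9302255/3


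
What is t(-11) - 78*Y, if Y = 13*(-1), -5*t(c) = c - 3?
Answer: 5084/5 ≈ 1016.8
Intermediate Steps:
t(c) = ⅗ - c/5 (t(c) = -(c - 3)/5 = -(-3 + c)/5 = ⅗ - c/5)
Y = -13
t(-11) - 78*Y = (⅗ - ⅕*(-11)) - 78*(-13) = (⅗ + 11/5) + 1014 = 14/5 + 1014 = 5084/5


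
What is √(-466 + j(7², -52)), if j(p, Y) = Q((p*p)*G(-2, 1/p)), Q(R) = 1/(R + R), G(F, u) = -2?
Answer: I*√4475465/98 ≈ 21.587*I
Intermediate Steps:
Q(R) = 1/(2*R)
j(p, Y) = -1/(4*p²) (j(p, Y) = 1/(2*(((p*p)*(-2)))) = 1/(2*((p²*(-2)))) = 1/(2*((-2*p²))) = (-1/(2*p²))/2 = -1/(4*p²))
√(-466 + j(7², -52)) = √(-466 - 1/(4*(7²)²)) = √(-466 - ¼/49²) = √(-466 - ¼*1/2401) = √(-466 - 1/9604) = √(-4475465/9604) = I*√4475465/98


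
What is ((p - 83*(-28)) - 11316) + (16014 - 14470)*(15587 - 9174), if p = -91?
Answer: 9892589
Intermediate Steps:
((p - 83*(-28)) - 11316) + (16014 - 14470)*(15587 - 9174) = ((-91 - 83*(-28)) - 11316) + (16014 - 14470)*(15587 - 9174) = ((-91 + 2324) - 11316) + 1544*6413 = (2233 - 11316) + 9901672 = -9083 + 9901672 = 9892589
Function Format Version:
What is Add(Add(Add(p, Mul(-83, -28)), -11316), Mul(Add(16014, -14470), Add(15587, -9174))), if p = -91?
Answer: 9892589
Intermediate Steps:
Add(Add(Add(p, Mul(-83, -28)), -11316), Mul(Add(16014, -14470), Add(15587, -9174))) = Add(Add(Add(-91, Mul(-83, -28)), -11316), Mul(Add(16014, -14470), Add(15587, -9174))) = Add(Add(Add(-91, 2324), -11316), Mul(1544, 6413)) = Add(Add(2233, -11316), 9901672) = Add(-9083, 9901672) = 9892589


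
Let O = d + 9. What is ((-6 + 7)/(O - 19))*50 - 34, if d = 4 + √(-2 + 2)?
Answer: -127/3 ≈ -42.333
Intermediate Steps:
d = 4 (d = 4 + √0 = 4 + 0 = 4)
O = 13 (O = 4 + 9 = 13)
((-6 + 7)/(O - 19))*50 - 34 = ((-6 + 7)/(13 - 19))*50 - 34 = (1/(-6))*50 - 34 = (1*(-⅙))*50 - 34 = -⅙*50 - 34 = -25/3 - 34 = -127/3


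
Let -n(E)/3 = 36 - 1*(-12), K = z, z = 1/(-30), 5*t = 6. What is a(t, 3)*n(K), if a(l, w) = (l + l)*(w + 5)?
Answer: -13824/5 ≈ -2764.8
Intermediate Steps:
t = 6/5 (t = (1/5)*6 = 6/5 ≈ 1.2000)
z = -1/30 ≈ -0.033333
K = -1/30 ≈ -0.033333
n(E) = -144 (n(E) = -3*(36 - 1*(-12)) = -3*(36 + 12) = -3*48 = -144)
a(l, w) = 2*l*(5 + w) (a(l, w) = (2*l)*(5 + w) = 2*l*(5 + w))
a(t, 3)*n(K) = (2*(6/5)*(5 + 3))*(-144) = (2*(6/5)*8)*(-144) = (96/5)*(-144) = -13824/5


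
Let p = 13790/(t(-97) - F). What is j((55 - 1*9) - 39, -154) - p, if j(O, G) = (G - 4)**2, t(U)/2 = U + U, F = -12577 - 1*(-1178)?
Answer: 39266402/1573 ≈ 24963.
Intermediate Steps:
F = -11399 (F = -12577 + 1178 = -11399)
t(U) = 4*U (t(U) = 2*(U + U) = 2*(2*U) = 4*U)
j(O, G) = (-4 + G)**2
p = 1970/1573 (p = 13790/(4*(-97) - 1*(-11399)) = 13790/(-388 + 11399) = 13790/11011 = 13790*(1/11011) = 1970/1573 ≈ 1.2524)
j((55 - 1*9) - 39, -154) - p = (-4 - 154)**2 - 1*1970/1573 = (-158)**2 - 1970/1573 = 24964 - 1970/1573 = 39266402/1573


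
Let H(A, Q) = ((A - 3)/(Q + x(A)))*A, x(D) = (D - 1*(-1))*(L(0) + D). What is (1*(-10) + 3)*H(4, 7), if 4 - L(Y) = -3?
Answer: -14/31 ≈ -0.45161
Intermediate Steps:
L(Y) = 7 (L(Y) = 4 - 1*(-3) = 4 + 3 = 7)
x(D) = (1 + D)*(7 + D) (x(D) = (D - 1*(-1))*(7 + D) = (D + 1)*(7 + D) = (1 + D)*(7 + D))
H(A, Q) = A*(-3 + A)/(7 + Q + A**2 + 8*A) (H(A, Q) = ((A - 3)/(Q + (7 + A**2 + 8*A)))*A = ((-3 + A)/(7 + Q + A**2 + 8*A))*A = A*(-3 + A)/(7 + Q + A**2 + 8*A))
(1*(-10) + 3)*H(4, 7) = (1*(-10) + 3)*(4*(-3 + 4)/(7 + 7 + 4**2 + 8*4)) = (-10 + 3)*(4*1/(7 + 7 + 16 + 32)) = -28/62 = -7*2/31 = -14/31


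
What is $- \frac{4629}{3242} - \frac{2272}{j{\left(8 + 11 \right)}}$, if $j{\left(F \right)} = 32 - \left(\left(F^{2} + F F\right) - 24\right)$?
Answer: $\frac{2141455}{1079586} \approx 1.9836$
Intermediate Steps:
$j{\left(F \right)} = 56 - 2 F^{2}$ ($j{\left(F \right)} = 32 - \left(\left(F^{2} + F^{2}\right) - 24\right) = 32 - \left(2 F^{2} - 24\right) = 32 - \left(-24 + 2 F^{2}\right) = 56 - 2 F^{2}$)
$- \frac{4629}{3242} - \frac{2272}{j{\left(8 + 11 \right)}} = - \frac{4629}{3242} - \frac{2272}{56 - 2 \left(8 + 11\right)^{2}} = \left(-4629\right) \frac{1}{3242} - \frac{2272}{56 - 2 \cdot 19^{2}} = - \frac{4629}{3242} - \frac{2272}{56 - 722} = - \frac{4629}{3242} - \frac{2272}{-666} = - \frac{4629}{3242} - - \frac{1136}{333} = - \frac{4629}{3242} + \frac{1136}{333} = \frac{2141455}{1079586}$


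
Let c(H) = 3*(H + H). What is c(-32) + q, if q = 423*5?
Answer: 1923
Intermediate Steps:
c(H) = 6*H (c(H) = 3*(2*H) = 6*H)
q = 2115
c(-32) + q = 6*(-32) + 2115 = -192 + 2115 = 1923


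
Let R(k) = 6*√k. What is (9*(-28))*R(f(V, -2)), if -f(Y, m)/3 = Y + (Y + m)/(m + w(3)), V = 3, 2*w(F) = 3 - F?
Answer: -756*I*√30 ≈ -4140.8*I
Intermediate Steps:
w(F) = 3/2 - F/2 (w(F) = (3 - F)/2 = 3/2 - F/2)
f(Y, m) = -3*Y - 3*(Y + m)/m (f(Y, m) = -3*(Y + (Y + m)/(m + (3/2 - ½*3))) = -3*(Y + (Y + m)/(m + (3/2 - 3/2))) = -3*(Y + (Y + m)/(m + 0)) = -3*(Y + (Y + m)/m) = -3*Y - 3*(Y + m)/m)
(9*(-28))*R(f(V, -2)) = (9*(-28))*(6*√(-3 - 3*3 - 3*3/(-2))) = -1512*√(-3 - 9 - 3*3*(-½)) = -1512*√(-3 - 9 + 9/2) = -1512*√(-15/2) = -1512*I*√30/2 = -756*I*√30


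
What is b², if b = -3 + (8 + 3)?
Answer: 64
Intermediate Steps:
b = 8 (b = -3 + 11 = 8)
b² = 8² = 64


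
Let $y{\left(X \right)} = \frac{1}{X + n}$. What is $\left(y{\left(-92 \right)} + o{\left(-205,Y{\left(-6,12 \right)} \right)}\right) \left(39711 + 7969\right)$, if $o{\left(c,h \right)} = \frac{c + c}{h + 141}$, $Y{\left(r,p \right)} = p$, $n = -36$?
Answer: $- \frac{39211585}{306} \approx -1.2814 \cdot 10^{5}$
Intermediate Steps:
$y{\left(X \right)} = \frac{1}{-36 + X}$ ($y{\left(X \right)} = \frac{1}{X - 36} = \frac{1}{-36 + X}$)
$o{\left(c,h \right)} = \frac{2 c}{141 + h}$
$\left(y{\left(-92 \right)} + o{\left(-205,Y{\left(-6,12 \right)} \right)}\right) \left(39711 + 7969\right) = \left(\frac{1}{-36 - 92} + 2 \left(-205\right) \frac{1}{141 + 12}\right) \left(39711 + 7969\right) = \left(\frac{1}{-128} + 2 \left(-205\right) \frac{1}{153}\right) 47680 = \left(- \frac{1}{128} + 2 \left(-205\right) \frac{1}{153}\right) 47680 = \left(- \frac{1}{128} - \frac{410}{153}\right) 47680 = \left(- \frac{52633}{19584}\right) 47680 = - \frac{39211585}{306}$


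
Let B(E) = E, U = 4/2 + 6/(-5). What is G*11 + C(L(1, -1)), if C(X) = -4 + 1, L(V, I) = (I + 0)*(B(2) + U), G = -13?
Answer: -146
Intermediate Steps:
U = ⅘ (U = 4*(½) + 6*(-⅕) = 2 - 6/5 = ⅘ ≈ 0.80000)
L(V, I) = 14*I/5 (L(V, I) = (I + 0)*(2 + ⅘) = I*(14/5) = 14*I/5)
C(X) = -3
G*11 + C(L(1, -1)) = -13*11 - 3 = -143 - 3 = -146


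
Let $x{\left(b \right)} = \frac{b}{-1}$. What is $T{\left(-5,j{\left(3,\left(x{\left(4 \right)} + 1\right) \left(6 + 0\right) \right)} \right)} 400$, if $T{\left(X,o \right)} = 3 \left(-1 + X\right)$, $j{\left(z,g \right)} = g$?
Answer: $-7200$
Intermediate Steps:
$x{\left(b \right)} = - b$ ($x{\left(b \right)} = b \left(-1\right) = - b$)
$T{\left(X,o \right)} = -3 + 3 X$
$T{\left(-5,j{\left(3,\left(x{\left(4 \right)} + 1\right) \left(6 + 0\right) \right)} \right)} 400 = \left(-3 + 3 \left(-5\right)\right) 400 = \left(-3 - 15\right) 400 = \left(-18\right) 400 = -7200$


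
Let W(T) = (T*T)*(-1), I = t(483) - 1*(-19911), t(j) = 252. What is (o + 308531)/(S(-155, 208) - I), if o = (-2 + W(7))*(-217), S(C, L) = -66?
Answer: -319598/20229 ≈ -15.799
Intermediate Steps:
I = 20163 (I = 252 - 1*(-19911) = 252 + 19911 = 20163)
W(T) = -T**2 (W(T) = T**2*(-1) = -T**2)
o = 11067 (o = (-2 - 1*7**2)*(-217) = (-2 - 1*49)*(-217) = (-2 - 49)*(-217) = -51*(-217) = 11067)
(o + 308531)/(S(-155, 208) - I) = (11067 + 308531)/(-66 - 1*20163) = 319598/(-66 - 20163) = 319598/(-20229) = 319598*(-1/20229) = -319598/20229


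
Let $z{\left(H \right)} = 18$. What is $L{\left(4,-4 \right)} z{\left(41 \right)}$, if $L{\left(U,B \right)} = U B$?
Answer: $-288$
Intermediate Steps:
$L{\left(U,B \right)} = B U$
$L{\left(4,-4 \right)} z{\left(41 \right)} = \left(-4\right) 4 \cdot 18 = \left(-16\right) 18 = -288$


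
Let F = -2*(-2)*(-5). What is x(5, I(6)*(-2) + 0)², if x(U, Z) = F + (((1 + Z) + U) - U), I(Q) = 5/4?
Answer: 1849/4 ≈ 462.25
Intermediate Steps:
I(Q) = 5/4 (I(Q) = 5*(¼) = 5/4)
F = -20 (F = 4*(-5) = -20)
x(U, Z) = -19 + Z (x(U, Z) = -20 + (((1 + Z) + U) - U) = -20 + ((1 + U + Z) - U) = -20 + (1 + Z) = -19 + Z)
x(5, I(6)*(-2) + 0)² = (-19 + ((5/4)*(-2) + 0))² = (-19 + (-5/2 + 0))² = (-19 - 5/2)² = (-43/2)² = 1849/4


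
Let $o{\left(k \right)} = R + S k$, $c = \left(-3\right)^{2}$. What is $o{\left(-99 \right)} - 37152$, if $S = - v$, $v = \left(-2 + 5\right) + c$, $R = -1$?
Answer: $-35965$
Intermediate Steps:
$c = 9$
$v = 12$ ($v = \left(-2 + 5\right) + 9 = 3 + 9 = 12$)
$S = -12$ ($S = \left(-1\right) 12 = -12$)
$o{\left(k \right)} = -1 - 12 k$
$o{\left(-99 \right)} - 37152 = \left(-1 - -1188\right) - 37152 = \left(-1 + 1188\right) - 37152 = 1187 - 37152 = -35965$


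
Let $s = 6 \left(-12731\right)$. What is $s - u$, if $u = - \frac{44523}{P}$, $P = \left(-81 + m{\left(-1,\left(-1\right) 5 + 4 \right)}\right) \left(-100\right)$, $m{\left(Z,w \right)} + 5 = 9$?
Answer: $- \frac{588127677}{7700} \approx -76380.0$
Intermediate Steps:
$m{\left(Z,w \right)} = 4$ ($m{\left(Z,w \right)} = -5 + 9 = 4$)
$P = 7700$ ($P = \left(-81 + 4\right) \left(-100\right) = \left(-77\right) \left(-100\right) = 7700$)
$u = - \frac{44523}{7700} \approx -5.7822$
$s = -76386$
$s - u = -76386 - - \frac{44523}{7700} = -76386 + \frac{44523}{7700} = - \frac{588127677}{7700}$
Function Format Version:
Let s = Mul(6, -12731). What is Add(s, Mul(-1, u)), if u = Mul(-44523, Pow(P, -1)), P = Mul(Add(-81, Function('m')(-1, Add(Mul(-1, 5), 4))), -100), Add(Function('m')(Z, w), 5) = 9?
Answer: Rational(-588127677, 7700) ≈ -76380.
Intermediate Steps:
Function('m')(Z, w) = 4 (Function('m')(Z, w) = Add(-5, 9) = 4)
P = 7700 (P = Mul(Add(-81, 4), -100) = Mul(-77, -100) = 7700)
u = Rational(-44523, 7700) (u = Mul(-44523, Pow(7700, -1)) = Mul(-44523, Rational(1, 7700)) = Rational(-44523, 7700) ≈ -5.7822)
s = -76386
Add(s, Mul(-1, u)) = Add(-76386, Mul(-1, Rational(-44523, 7700))) = Add(-76386, Rational(44523, 7700)) = Rational(-588127677, 7700)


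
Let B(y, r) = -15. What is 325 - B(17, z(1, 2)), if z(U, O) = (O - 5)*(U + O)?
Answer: 340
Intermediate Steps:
z(U, O) = (-5 + O)*(O + U)
325 - B(17, z(1, 2)) = 325 - 1*(-15) = 325 + 15 = 340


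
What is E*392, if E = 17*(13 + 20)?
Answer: 219912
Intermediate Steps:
E = 561 (E = 17*33 = 561)
E*392 = 561*392 = 219912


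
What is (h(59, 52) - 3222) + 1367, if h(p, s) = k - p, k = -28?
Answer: -1942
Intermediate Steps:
h(p, s) = -28 - p
(h(59, 52) - 3222) + 1367 = ((-28 - 1*59) - 3222) + 1367 = ((-28 - 59) - 3222) + 1367 = (-87 - 3222) + 1367 = -3309 + 1367 = -1942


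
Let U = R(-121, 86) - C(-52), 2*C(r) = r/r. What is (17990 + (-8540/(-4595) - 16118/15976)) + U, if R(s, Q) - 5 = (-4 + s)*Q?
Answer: 53187908937/7340972 ≈ 7245.4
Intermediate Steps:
R(s, Q) = 5 + Q*(-4 + s) (R(s, Q) = 5 + (-4 + s)*Q = 5 + Q*(-4 + s))
C(r) = ½ (C(r) = (r/r)/2 = (½)*1 = ½)
U = -21491/2 (U = (5 - 4*86 + 86*(-121)) - 1*½ = (5 - 344 - 10406) - ½ = -10745 - ½ = -21491/2 ≈ -10746.)
(17990 + (-8540/(-4595) - 16118/15976)) + U = (17990 + (-8540/(-4595) - 16118/15976)) - 21491/2 = (17990 + (-8540*(-1/4595) - 16118*1/15976)) - 21491/2 = (17990 + (1708/919 - 8059/7988)) - 21491/2 = (17990 + 6237283/7340972) - 21491/2 = 132070323563/7340972 - 21491/2 = 53187908937/7340972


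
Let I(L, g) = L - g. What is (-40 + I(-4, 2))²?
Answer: 2116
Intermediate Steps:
(-40 + I(-4, 2))² = (-40 + (-4 - 1*2))² = (-40 + (-4 - 2))² = (-40 - 6)² = (-46)² = 2116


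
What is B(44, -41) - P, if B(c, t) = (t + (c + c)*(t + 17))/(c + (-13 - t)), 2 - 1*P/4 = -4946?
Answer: -1427177/72 ≈ -19822.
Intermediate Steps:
P = 19792 (P = 8 - 4*(-4946) = 8 + 19784 = 19792)
B(c, t) = (t + 2*c*(17 + t))/(-13 + c - t) (B(c, t) = (t + (2*c)*(17 + t))/(-13 + c - t) = (t + 2*c*(17 + t))/(-13 + c - t))
B(44, -41) - P = (-1*(-41) - 34*44 - 2*44*(-41))/(13 - 41 - 1*44) - 1*19792 = (41 - 1496 + 3608)/(13 - 41 - 44) - 19792 = 2153/(-72) - 19792 = -1/72*2153 - 19792 = -2153/72 - 19792 = -1427177/72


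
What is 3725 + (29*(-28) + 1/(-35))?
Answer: 101954/35 ≈ 2913.0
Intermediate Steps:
3725 + (29*(-28) + 1/(-35)) = 3725 + (-812 - 1/35) = 3725 - 28421/35 = 101954/35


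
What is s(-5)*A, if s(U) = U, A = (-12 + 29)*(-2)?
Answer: 170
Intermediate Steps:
A = -34 (A = 17*(-2) = -34)
s(-5)*A = -5*(-34) = 170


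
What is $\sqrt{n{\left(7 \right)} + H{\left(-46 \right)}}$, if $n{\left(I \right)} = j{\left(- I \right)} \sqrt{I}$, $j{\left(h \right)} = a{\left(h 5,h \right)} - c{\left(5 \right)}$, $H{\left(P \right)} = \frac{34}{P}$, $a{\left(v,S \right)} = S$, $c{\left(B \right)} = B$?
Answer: $\frac{\sqrt{-391 - 6348 \sqrt{7}}}{23} \approx 5.6998 i$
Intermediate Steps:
$j{\left(h \right)} = -5 + h$ ($j{\left(h \right)} = h - 5 = -5 + h$)
$n{\left(I \right)} = \sqrt{I} \left(-5 - I\right)$ ($n{\left(I \right)} = \left(-5 - I\right) \sqrt{I} = \sqrt{I} \left(-5 - I\right)$)
$\sqrt{n{\left(7 \right)} + H{\left(-46 \right)}} = \sqrt{\sqrt{7} \left(-5 - 7\right) + \frac{34}{-46}} = \sqrt{\sqrt{7} \left(-5 - 7\right) + 34 \left(- \frac{1}{46}\right)} = \sqrt{\sqrt{7} \left(-12\right) - \frac{17}{23}} = \sqrt{- 12 \sqrt{7} - \frac{17}{23}} = \sqrt{- \frac{17}{23} - 12 \sqrt{7}}$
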